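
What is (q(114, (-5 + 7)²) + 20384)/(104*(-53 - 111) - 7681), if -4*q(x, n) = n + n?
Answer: -20382/24737 ≈ -0.82395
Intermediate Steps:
q(x, n) = -n/2 (q(x, n) = -(n + n)/4 = -n/2)
(q(114, (-5 + 7)²) + 20384)/(104*(-53 - 111) - 7681) = (-(-5 + 7)²/2 + 20384)/(104*(-53 - 111) - 7681) = (-½*2² + 20384)/(104*(-164) - 7681) = (-½*4 + 20384)/(-17056 - 7681) = (-2 + 20384)/(-24737) = 20382*(-1/24737) = -20382/24737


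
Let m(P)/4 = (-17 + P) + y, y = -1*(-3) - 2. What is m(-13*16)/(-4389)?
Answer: 128/627 ≈ 0.20415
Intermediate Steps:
y = 1 (y = 3 - 2 = 1)
m(P) = -64 + 4*P (m(P) = 4*((-17 + P) + 1) = 4*(-16 + P) = -64 + 4*P)
m(-13*16)/(-4389) = (-64 + 4*(-13*16))/(-4389) = (-64 + 4*(-208))*(-1/4389) = (-64 - 832)*(-1/4389) = -896*(-1/4389) = 128/627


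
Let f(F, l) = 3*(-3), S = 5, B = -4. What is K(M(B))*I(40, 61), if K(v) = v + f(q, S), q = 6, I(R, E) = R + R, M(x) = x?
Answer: -1040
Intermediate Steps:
I(R, E) = 2*R
f(F, l) = -9
K(v) = -9 + v (K(v) = v - 9 = -9 + v)
K(M(B))*I(40, 61) = (-9 - 4)*(2*40) = -13*80 = -1040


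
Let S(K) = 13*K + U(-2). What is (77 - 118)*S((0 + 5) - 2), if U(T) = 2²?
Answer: -1763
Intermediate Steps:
U(T) = 4
S(K) = 4 + 13*K (S(K) = 13*K + 4 = 4 + 13*K)
(77 - 118)*S((0 + 5) - 2) = (77 - 118)*(4 + 13*((0 + 5) - 2)) = -41*(4 + 13*(5 - 2)) = -41*(4 + 13*3) = -41*(4 + 39) = -41*43 = -1763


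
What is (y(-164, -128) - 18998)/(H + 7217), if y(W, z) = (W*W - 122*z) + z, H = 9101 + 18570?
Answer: 11693/17444 ≈ 0.67032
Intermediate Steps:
H = 27671
y(W, z) = W² - 121*z (y(W, z) = (W² - 122*z) + z = W² - 121*z)
(y(-164, -128) - 18998)/(H + 7217) = (((-164)² - 121*(-128)) - 18998)/(27671 + 7217) = ((26896 + 15488) - 18998)/34888 = (42384 - 18998)*(1/34888) = 23386*(1/34888) = 11693/17444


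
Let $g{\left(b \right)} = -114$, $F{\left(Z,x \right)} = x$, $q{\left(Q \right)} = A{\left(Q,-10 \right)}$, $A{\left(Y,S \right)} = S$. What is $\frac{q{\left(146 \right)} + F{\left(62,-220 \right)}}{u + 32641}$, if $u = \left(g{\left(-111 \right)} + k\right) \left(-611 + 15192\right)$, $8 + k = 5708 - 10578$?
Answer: $\frac{230}{72755711} \approx 3.1613 \cdot 10^{-6}$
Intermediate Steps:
$q{\left(Q \right)} = -10$
$k = -4878$ ($k = -8 + \left(5708 - 10578\right) = -8 - 4870 = -4878$)
$u = -72788352$ ($u = \left(-114 - 4878\right) \left(-611 + 15192\right) = \left(-4992\right) 14581 = -72788352$)
$\frac{q{\left(146 \right)} + F{\left(62,-220 \right)}}{u + 32641} = \frac{-10 - 220}{-72788352 + 32641} = - \frac{230}{-72755711} = \left(-230\right) \left(- \frac{1}{72755711}\right) = \frac{230}{72755711}$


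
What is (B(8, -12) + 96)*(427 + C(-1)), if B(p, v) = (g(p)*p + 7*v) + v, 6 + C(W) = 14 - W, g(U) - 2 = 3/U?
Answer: 8284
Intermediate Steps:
g(U) = 2 + 3/U
C(W) = 8 - W (C(W) = -6 + (14 - W) = 8 - W)
B(p, v) = 8*v + p*(2 + 3/p) (B(p, v) = ((2 + 3/p)*p + 7*v) + v = (p*(2 + 3/p) + 7*v) + v = (7*v + p*(2 + 3/p)) + v = 8*v + p*(2 + 3/p))
(B(8, -12) + 96)*(427 + C(-1)) = ((3 + 2*8 + 8*(-12)) + 96)*(427 + (8 - 1*(-1))) = ((3 + 16 - 96) + 96)*(427 + (8 + 1)) = (-77 + 96)*(427 + 9) = 19*436 = 8284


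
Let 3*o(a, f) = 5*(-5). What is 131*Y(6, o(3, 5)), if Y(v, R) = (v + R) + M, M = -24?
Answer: -10349/3 ≈ -3449.7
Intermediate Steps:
o(a, f) = -25/3 (o(a, f) = (5*(-5))/3 = (⅓)*(-25) = -25/3)
Y(v, R) = -24 + R + v (Y(v, R) = (v + R) - 24 = (R + v) - 24 = -24 + R + v)
131*Y(6, o(3, 5)) = 131*(-24 - 25/3 + 6) = 131*(-79/3) = -10349/3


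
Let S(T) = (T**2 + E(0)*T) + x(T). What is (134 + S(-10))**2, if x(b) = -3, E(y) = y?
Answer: 53361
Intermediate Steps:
S(T) = -3 + T**2 (S(T) = (T**2 + 0*T) - 3 = (T**2 + 0) - 3 = T**2 - 3 = -3 + T**2)
(134 + S(-10))**2 = (134 + (-3 + (-10)**2))**2 = (134 + (-3 + 100))**2 = (134 + 97)**2 = 231**2 = 53361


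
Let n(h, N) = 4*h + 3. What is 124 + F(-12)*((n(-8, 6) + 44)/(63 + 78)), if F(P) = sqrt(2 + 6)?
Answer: 124 + 10*sqrt(2)/47 ≈ 124.30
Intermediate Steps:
n(h, N) = 3 + 4*h
F(P) = 2*sqrt(2) (F(P) = sqrt(8) = 2*sqrt(2))
124 + F(-12)*((n(-8, 6) + 44)/(63 + 78)) = 124 + (2*sqrt(2))*(((3 + 4*(-8)) + 44)/(63 + 78)) = 124 + (2*sqrt(2))*(((3 - 32) + 44)/141) = 124 + (2*sqrt(2))*((-29 + 44)*(1/141)) = 124 + (2*sqrt(2))*(15*(1/141)) = 124 + (2*sqrt(2))*(5/47) = 124 + 10*sqrt(2)/47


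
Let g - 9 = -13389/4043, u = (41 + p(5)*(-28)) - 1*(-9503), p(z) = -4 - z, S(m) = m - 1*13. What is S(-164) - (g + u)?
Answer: -40343837/4043 ≈ -9978.7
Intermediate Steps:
S(m) = -13 + m (S(m) = m - 13 = -13 + m)
u = 9796 (u = (41 + (-4 - 1*5)*(-28)) - 1*(-9503) = (41 + (-4 - 5)*(-28)) + 9503 = (41 - 9*(-28)) + 9503 = (41 + 252) + 9503 = 293 + 9503 = 9796)
g = 22998/4043 (g = 9 - 13389/4043 = 22998/4043 ≈ 5.6883)
S(-164) - (g + u) = (-13 - 164) - (22998/4043 + 9796) = -177 - 1*39628226/4043 = -177 - 39628226/4043 = -40343837/4043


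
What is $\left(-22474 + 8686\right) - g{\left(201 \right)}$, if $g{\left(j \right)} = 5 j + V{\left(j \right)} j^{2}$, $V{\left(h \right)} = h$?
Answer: $-8135394$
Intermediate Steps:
$g{\left(j \right)} = j^{3} + 5 j$ ($g{\left(j \right)} = 5 j + j j^{2} = 5 j + j^{3} = j^{3} + 5 j$)
$\left(-22474 + 8686\right) - g{\left(201 \right)} = \left(-22474 + 8686\right) - 201 \left(5 + 201^{2}\right) = -13788 - 201 \left(5 + 40401\right) = -13788 - 201 \cdot 40406 = -13788 - 8121606 = -8135394$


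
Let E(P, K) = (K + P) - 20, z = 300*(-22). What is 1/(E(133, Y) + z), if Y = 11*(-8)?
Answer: -1/6575 ≈ -0.00015209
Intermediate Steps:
Y = -88
z = -6600
E(P, K) = -20 + K + P
1/(E(133, Y) + z) = 1/((-20 - 88 + 133) - 6600) = 1/(25 - 6600) = 1/(-6575) = -1/6575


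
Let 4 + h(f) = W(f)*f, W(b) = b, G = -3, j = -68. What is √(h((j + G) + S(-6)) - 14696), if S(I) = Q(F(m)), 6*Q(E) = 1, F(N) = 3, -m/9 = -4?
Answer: 5*I*√13943/6 ≈ 98.4*I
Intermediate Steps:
m = 36 (m = -9*(-4) = 36)
Q(E) = ⅙ (Q(E) = (⅙)*1 = ⅙)
S(I) = ⅙
h(f) = -4 + f² (h(f) = -4 + f*f = -4 + f²)
√(h((j + G) + S(-6)) - 14696) = √((-4 + ((-68 - 3) + ⅙)²) - 14696) = √((-4 + (-71 + ⅙)²) - 14696) = √((-4 + (-425/6)²) - 14696) = √((-4 + 180625/36) - 14696) = √(180481/36 - 14696) = √(-348575/36) = 5*I*√13943/6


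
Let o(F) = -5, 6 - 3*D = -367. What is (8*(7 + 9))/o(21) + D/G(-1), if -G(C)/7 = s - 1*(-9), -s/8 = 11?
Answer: -210487/8295 ≈ -25.375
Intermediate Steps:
D = 373/3 (D = 2 - 1/3*(-367) = 2 + 367/3 = 373/3 ≈ 124.33)
s = -88 (s = -8*11 = -88)
G(C) = 553 (G(C) = -7*(-88 - 1*(-9)) = -7*(-88 + 9) = -7*(-79) = 553)
(8*(7 + 9))/o(21) + D/G(-1) = (8*(7 + 9))/(-5) + (373/3)/553 = (8*16)*(-1/5) + (373/3)*(1/553) = 128*(-1/5) + 373/1659 = -128/5 + 373/1659 = -210487/8295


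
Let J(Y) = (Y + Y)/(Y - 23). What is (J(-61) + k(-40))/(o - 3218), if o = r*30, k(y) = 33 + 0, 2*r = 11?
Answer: -1447/128226 ≈ -0.011285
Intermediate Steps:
r = 11/2 (r = (½)*11 = 11/2 ≈ 5.5000)
J(Y) = 2*Y/(-23 + Y) (J(Y) = (2*Y)/(-23 + Y) = 2*Y/(-23 + Y))
k(y) = 33
o = 165 (o = (11/2)*30 = 165)
(J(-61) + k(-40))/(o - 3218) = (2*(-61)/(-23 - 61) + 33)/(165 - 3218) = (2*(-61)/(-84) + 33)/(-3053) = (2*(-61)*(-1/84) + 33)*(-1/3053) = (61/42 + 33)*(-1/3053) = (1447/42)*(-1/3053) = -1447/128226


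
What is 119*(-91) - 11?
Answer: -10840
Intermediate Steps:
119*(-91) - 11 = -10829 - 11 = -10840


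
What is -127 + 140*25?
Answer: 3373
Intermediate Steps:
-127 + 140*25 = -127 + 3500 = 3373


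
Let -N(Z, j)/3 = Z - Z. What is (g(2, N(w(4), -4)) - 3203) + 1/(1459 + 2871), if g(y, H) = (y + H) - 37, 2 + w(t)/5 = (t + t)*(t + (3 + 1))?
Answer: -14020539/4330 ≈ -3238.0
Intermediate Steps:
w(t) = -10 + 10*t*(4 + t) (w(t) = -10 + 5*((t + t)*(t + (3 + 1))) = -10 + 5*((2*t)*(t + 4)) = -10 + 5*((2*t)*(4 + t)) = -10 + 5*(2*t*(4 + t)) = -10 + 10*t*(4 + t))
N(Z, j) = 0 (N(Z, j) = -3*(Z - Z) = -3*0 = 0)
g(y, H) = -37 + H + y (g(y, H) = (H + y) - 37 = -37 + H + y)
(g(2, N(w(4), -4)) - 3203) + 1/(1459 + 2871) = ((-37 + 0 + 2) - 3203) + 1/(1459 + 2871) = (-35 - 3203) + 1/4330 = -3238 + 1/4330 = -14020539/4330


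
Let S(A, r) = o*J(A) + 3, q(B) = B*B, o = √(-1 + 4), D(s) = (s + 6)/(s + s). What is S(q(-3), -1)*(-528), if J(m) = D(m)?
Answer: -1584 - 440*√3 ≈ -2346.1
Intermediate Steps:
D(s) = (6 + s)/(2*s) (D(s) = (6 + s)/((2*s)) = (6 + s)*(1/(2*s)) = (6 + s)/(2*s))
J(m) = (6 + m)/(2*m)
o = √3 ≈ 1.7320
q(B) = B²
S(A, r) = 3 + √3*(6 + A)/(2*A) (S(A, r) = √3*((6 + A)/(2*A)) + 3 = √3*(6 + A)/(2*A) + 3 = 3 + √3*(6 + A)/(2*A))
S(q(-3), -1)*(-528) = ((6*(-3)² + √3*(6 + (-3)²))/(2*((-3)²)))*(-528) = ((½)*(6*9 + √3*(6 + 9))/9)*(-528) = ((½)*(⅑)*(54 + √3*15))*(-528) = ((½)*(⅑)*(54 + 15*√3))*(-528) = (3 + 5*√3/6)*(-528) = -1584 - 440*√3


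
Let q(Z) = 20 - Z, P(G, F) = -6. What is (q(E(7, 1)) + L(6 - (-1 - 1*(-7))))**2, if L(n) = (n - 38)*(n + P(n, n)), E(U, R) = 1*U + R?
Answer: 57600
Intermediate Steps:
E(U, R) = R + U (E(U, R) = U + R = R + U)
L(n) = (-38 + n)*(-6 + n) (L(n) = (n - 38)*(n - 6) = (-38 + n)*(-6 + n))
(q(E(7, 1)) + L(6 - (-1 - 1*(-7))))**2 = ((20 - (1 + 7)) + (228 + (6 - (-1 - 1*(-7)))**2 - 44*(6 - (-1 - 1*(-7)))))**2 = ((20 - 1*8) + (228 + (6 - (-1 + 7))**2 - 44*(6 - (-1 + 7))))**2 = ((20 - 8) + (228 + (6 - 1*6)**2 - 44*(6 - 1*6)))**2 = (12 + (228 + (6 - 6)**2 - 44*(6 - 6)))**2 = (12 + (228 + 0**2 - 44*0))**2 = (12 + (228 + 0 + 0))**2 = (12 + 228)**2 = 240**2 = 57600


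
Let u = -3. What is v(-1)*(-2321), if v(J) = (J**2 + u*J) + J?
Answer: -6963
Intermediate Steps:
v(J) = J**2 - 2*J (v(J) = (J**2 - 3*J) + J = J**2 - 2*J)
v(-1)*(-2321) = -(-2 - 1)*(-2321) = -1*(-3)*(-2321) = 3*(-2321) = -6963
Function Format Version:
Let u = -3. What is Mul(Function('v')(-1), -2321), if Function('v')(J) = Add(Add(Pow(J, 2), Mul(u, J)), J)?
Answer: -6963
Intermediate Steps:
Function('v')(J) = Add(Pow(J, 2), Mul(-2, J)) (Function('v')(J) = Add(Add(Pow(J, 2), Mul(-3, J)), J) = Add(Pow(J, 2), Mul(-2, J)))
Mul(Function('v')(-1), -2321) = Mul(Mul(-1, Add(-2, -1)), -2321) = Mul(Mul(-1, -3), -2321) = Mul(3, -2321) = -6963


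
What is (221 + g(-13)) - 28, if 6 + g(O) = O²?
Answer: 356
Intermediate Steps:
g(O) = -6 + O²
(221 + g(-13)) - 28 = (221 + (-6 + (-13)²)) - 28 = (221 + (-6 + 169)) - 28 = (221 + 163) - 28 = 384 - 28 = 356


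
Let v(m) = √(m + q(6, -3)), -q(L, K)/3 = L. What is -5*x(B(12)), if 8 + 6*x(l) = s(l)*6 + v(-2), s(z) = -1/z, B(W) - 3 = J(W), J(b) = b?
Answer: 7 - 5*I*√5/3 ≈ 7.0 - 3.7268*I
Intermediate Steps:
B(W) = 3 + W
q(L, K) = -3*L
v(m) = √(-18 + m) (v(m) = √(m - 3*6) = √(m - 18) = √(-18 + m))
x(l) = -4/3 - 1/l + I*√5/3 (x(l) = -4/3 + (-1/l*6 + √(-18 - 2))/6 = -4/3 + (-6/l + √(-20))/6 = -4/3 + (-6/l + 2*I*√5)/6 = -4/3 + (-1/l + I*√5/3) = -4/3 - 1/l + I*√5/3)
-5*x(B(12)) = -5*(-3 + (3 + 12)*(-4 + I*√5))/(3*(3 + 12)) = -5*(-3 + 15*(-4 + I*√5))/(3*15) = -5*(-3 + (-60 + 15*I*√5))/(3*15) = -5*(-63 + 15*I*√5)/(3*15) = -5*(-7/5 + I*√5/3) = 7 - 5*I*√5/3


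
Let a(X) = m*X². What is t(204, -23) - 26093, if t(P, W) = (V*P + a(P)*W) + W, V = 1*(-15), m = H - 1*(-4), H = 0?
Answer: -3857848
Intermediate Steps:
m = 4 (m = 0 - 1*(-4) = 0 + 4 = 4)
a(X) = 4*X²
V = -15
t(P, W) = W - 15*P + 4*W*P² (t(P, W) = (-15*P + (4*P²)*W) + W = (-15*P + 4*W*P²) + W = W - 15*P + 4*W*P²)
t(204, -23) - 26093 = (-23 - 15*204 + 4*(-23)*204²) - 26093 = (-23 - 3060 + 4*(-23)*41616) - 26093 = (-23 - 3060 - 3828672) - 26093 = -3831755 - 26093 = -3857848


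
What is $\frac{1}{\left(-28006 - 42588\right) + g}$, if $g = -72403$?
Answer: $- \frac{1}{142997} \approx -6.9932 \cdot 10^{-6}$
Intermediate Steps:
$\frac{1}{\left(-28006 - 42588\right) + g} = \frac{1}{\left(-28006 - 42588\right) - 72403} = \frac{1}{-70594 - 72403} = \frac{1}{-142997} = - \frac{1}{142997}$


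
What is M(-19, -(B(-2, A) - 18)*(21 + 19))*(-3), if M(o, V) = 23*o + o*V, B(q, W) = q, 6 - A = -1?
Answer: 46911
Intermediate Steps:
A = 7 (A = 6 - 1*(-1) = 6 + 1 = 7)
M(o, V) = 23*o + V*o
M(-19, -(B(-2, A) - 18)*(21 + 19))*(-3) = -19*(23 - (-2 - 18)*(21 + 19))*(-3) = -19*(23 - (-20)*40)*(-3) = -19*(23 - 1*(-800))*(-3) = -19*(23 + 800)*(-3) = -19*823*(-3) = -15637*(-3) = 46911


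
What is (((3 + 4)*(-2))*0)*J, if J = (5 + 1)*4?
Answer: 0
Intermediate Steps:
J = 24 (J = 6*4 = 24)
(((3 + 4)*(-2))*0)*J = (((3 + 4)*(-2))*0)*24 = ((7*(-2))*0)*24 = -14*0*24 = 0*24 = 0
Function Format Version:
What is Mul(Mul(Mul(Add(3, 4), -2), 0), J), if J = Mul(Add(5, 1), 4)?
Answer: 0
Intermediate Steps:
J = 24 (J = Mul(6, 4) = 24)
Mul(Mul(Mul(Add(3, 4), -2), 0), J) = Mul(Mul(Mul(Add(3, 4), -2), 0), 24) = Mul(Mul(Mul(7, -2), 0), 24) = Mul(Mul(-14, 0), 24) = Mul(0, 24) = 0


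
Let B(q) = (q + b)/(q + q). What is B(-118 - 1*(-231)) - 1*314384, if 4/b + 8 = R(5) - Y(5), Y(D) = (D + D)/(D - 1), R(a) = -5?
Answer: -2202570809/7006 ≈ -3.1438e+5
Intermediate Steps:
Y(D) = 2*D/(-1 + D) (Y(D) = (2*D)/(-1 + D) = 2*D/(-1 + D))
b = -8/31 (b = 4/(-8 + (-5 - 2*5/(-1 + 5))) = 4/(-8 + (-5 - 2*5/4)) = 4/(-8 + (-5 - 1*5/2)) = 4/(-8 + (-5 - 5/2)) = 4/(-8 - 15/2) = 4/(-31/2) = 4*(-2/31) = -8/31 ≈ -0.25806)
B(q) = (-8/31 + q)/(2*q) (B(q) = (q - 8/31)/(q + q) = (-8/31 + q)/((2*q)) = (-8/31 + q)*(1/(2*q)) = (-8/31 + q)/(2*q))
B(-118 - 1*(-231)) - 1*314384 = (-8 + 31*(-118 - 1*(-231)))/(62*(-118 - 1*(-231))) - 1*314384 = (-8 + 31*(-118 + 231))/(62*(-118 + 231)) - 314384 = (1/62)*(-8 + 31*113)/113 - 314384 = (1/62)*(1/113)*(-8 + 3503) - 314384 = (1/62)*(1/113)*3495 - 314384 = 3495/7006 - 314384 = -2202570809/7006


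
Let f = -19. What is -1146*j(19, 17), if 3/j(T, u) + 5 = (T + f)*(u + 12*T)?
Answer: 3438/5 ≈ 687.60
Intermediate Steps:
j(T, u) = 3/(-5 + (-19 + T)*(u + 12*T)) (j(T, u) = 3/(-5 + (T - 19)*(u + 12*T)) = 3/(-5 + (-19 + T)*(u + 12*T)))
-1146*j(19, 17) = -3438/(-5 - 228*19 - 19*17 + 12*19² + 19*17) = -3438/(-5 - 4332 - 323 + 12*361 + 323) = -3438/(-5 - 4332 - 323 + 4332 + 323) = -3438/(-5) = -3438*(-1)/5 = -1146*(-⅗) = 3438/5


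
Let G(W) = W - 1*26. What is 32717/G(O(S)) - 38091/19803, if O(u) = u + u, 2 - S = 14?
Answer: -216599767/330050 ≈ -656.26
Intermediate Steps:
S = -12 (S = 2 - 1*14 = 2 - 14 = -12)
O(u) = 2*u
G(W) = -26 + W (G(W) = W - 26 = -26 + W)
32717/G(O(S)) - 38091/19803 = 32717/(-26 + 2*(-12)) - 38091/19803 = 32717/(-26 - 24) - 38091*1/19803 = 32717/(-50) - 12697/6601 = 32717*(-1/50) - 12697/6601 = -32717/50 - 12697/6601 = -216599767/330050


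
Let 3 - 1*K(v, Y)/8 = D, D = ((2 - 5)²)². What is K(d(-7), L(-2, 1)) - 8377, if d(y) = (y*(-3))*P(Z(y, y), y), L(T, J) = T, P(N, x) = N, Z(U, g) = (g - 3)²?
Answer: -9001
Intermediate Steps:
Z(U, g) = (-3 + g)²
d(y) = -3*y*(-3 + y)² (d(y) = (y*(-3))*(-3 + y)² = (-3*y)*(-3 + y)² = -3*y*(-3 + y)²)
D = 81 (D = ((-3)²)² = 9² = 81)
K(v, Y) = -624 (K(v, Y) = 24 - 8*81 = 24 - 648 = -624)
K(d(-7), L(-2, 1)) - 8377 = -624 - 8377 = -9001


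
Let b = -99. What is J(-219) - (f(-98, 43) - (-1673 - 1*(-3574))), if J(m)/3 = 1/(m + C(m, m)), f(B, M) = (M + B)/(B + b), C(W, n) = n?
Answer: 54668335/28762 ≈ 1900.7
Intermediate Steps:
f(B, M) = (B + M)/(-99 + B) (f(B, M) = (M + B)/(B - 99) = (B + M)/(-99 + B))
J(m) = 3/(2*m) (J(m) = 3/(m + m) = 3/((2*m)) = 3*(1/(2*m)) = 3/(2*m))
J(-219) - (f(-98, 43) - (-1673 - 1*(-3574))) = (3/2)/(-219) - ((-98 + 43)/(-99 - 98) - (-1673 - 1*(-3574))) = (3/2)*(-1/219) - (-55/(-197) - (-1673 + 3574)) = -1/146 - (-1/197*(-55) - 1*1901) = -1/146 - (55/197 - 1901) = -1/146 - 1*(-374442/197) = -1/146 + 374442/197 = 54668335/28762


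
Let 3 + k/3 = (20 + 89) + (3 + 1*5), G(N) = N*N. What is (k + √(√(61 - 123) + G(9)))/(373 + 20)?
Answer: 114/131 + √(81 + I*√62)/393 ≈ 0.89316 + 0.0011118*I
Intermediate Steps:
G(N) = N²
k = 342 (k = -9 + 3*((20 + 89) + (3 + 1*5)) = -9 + 3*(109 + (3 + 5)) = -9 + 3*(109 + 8) = -9 + 3*117 = -9 + 351 = 342)
(k + √(√(61 - 123) + G(9)))/(373 + 20) = (342 + √(√(61 - 123) + 9²))/(373 + 20) = (342 + √(√(-62) + 81))/393 = (342 + √(I*√62 + 81))*(1/393) = (342 + √(81 + I*√62))*(1/393) = 114/131 + √(81 + I*√62)/393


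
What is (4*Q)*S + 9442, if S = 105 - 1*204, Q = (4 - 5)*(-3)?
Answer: 8254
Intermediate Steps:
Q = 3 (Q = -1*(-3) = 3)
S = -99 (S = 105 - 204 = -99)
(4*Q)*S + 9442 = (4*3)*(-99) + 9442 = 12*(-99) + 9442 = -1188 + 9442 = 8254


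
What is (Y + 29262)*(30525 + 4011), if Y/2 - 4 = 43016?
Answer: 3982069872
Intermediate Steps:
Y = 86040 (Y = 8 + 2*43016 = 8 + 86032 = 86040)
(Y + 29262)*(30525 + 4011) = (86040 + 29262)*(30525 + 4011) = 115302*34536 = 3982069872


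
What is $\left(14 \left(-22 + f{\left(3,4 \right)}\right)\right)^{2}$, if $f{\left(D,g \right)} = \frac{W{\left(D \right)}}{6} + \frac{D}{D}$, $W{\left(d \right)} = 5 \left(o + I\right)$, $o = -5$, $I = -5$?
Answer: $\frac{1517824}{9} \approx 1.6865 \cdot 10^{5}$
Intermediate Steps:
$W{\left(d \right)} = -50$ ($W{\left(d \right)} = 5 \left(-5 - 5\right) = 5 \left(-10\right) = -50$)
$f{\left(D,g \right)} = - \frac{22}{3}$ ($f{\left(D,g \right)} = - \frac{50}{6} + \frac{D}{D} = \left(-50\right) \frac{1}{6} + 1 = - \frac{25}{3} + 1 = - \frac{22}{3}$)
$\left(14 \left(-22 + f{\left(3,4 \right)}\right)\right)^{2} = \left(14 \left(-22 - \frac{22}{3}\right)\right)^{2} = \left(14 \left(- \frac{88}{3}\right)\right)^{2} = \left(- \frac{1232}{3}\right)^{2} = \frac{1517824}{9}$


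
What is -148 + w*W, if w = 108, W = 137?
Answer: 14648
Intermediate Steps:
-148 + w*W = -148 + 108*137 = -148 + 14796 = 14648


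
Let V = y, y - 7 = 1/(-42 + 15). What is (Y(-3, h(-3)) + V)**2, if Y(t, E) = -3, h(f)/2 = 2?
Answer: 11449/729 ≈ 15.705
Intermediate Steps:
h(f) = 4 (h(f) = 2*2 = 4)
y = 188/27 (y = 7 + 1/(-42 + 15) = 7 + 1/(-27) = 7 - 1/27 = 188/27 ≈ 6.9630)
V = 188/27 ≈ 6.9630
(Y(-3, h(-3)) + V)**2 = (-3 + 188/27)**2 = (107/27)**2 = 11449/729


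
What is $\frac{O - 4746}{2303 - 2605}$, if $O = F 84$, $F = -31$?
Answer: $\frac{3675}{151} \approx 24.338$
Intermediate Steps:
$O = -2604$ ($O = \left(-31\right) 84 = -2604$)
$\frac{O - 4746}{2303 - 2605} = \frac{-2604 - 4746}{2303 - 2605} = - \frac{7350}{-302} = \left(-7350\right) \left(- \frac{1}{302}\right) = \frac{3675}{151}$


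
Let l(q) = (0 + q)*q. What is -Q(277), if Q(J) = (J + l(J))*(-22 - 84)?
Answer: 8162636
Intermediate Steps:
l(q) = q² (l(q) = q*q = q²)
Q(J) = -106*J - 106*J² (Q(J) = (J + J²)*(-22 - 84) = (J + J²)*(-106) = -106*J - 106*J²)
-Q(277) = -106*277*(-1 - 1*277) = -106*277*(-1 - 277) = -106*277*(-278) = -1*(-8162636) = 8162636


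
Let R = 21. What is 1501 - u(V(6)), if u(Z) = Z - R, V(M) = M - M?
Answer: 1522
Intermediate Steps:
V(M) = 0
u(Z) = -21 + Z (u(Z) = Z - 1*21 = Z - 21 = -21 + Z)
1501 - u(V(6)) = 1501 - (-21 + 0) = 1501 - 1*(-21) = 1501 + 21 = 1522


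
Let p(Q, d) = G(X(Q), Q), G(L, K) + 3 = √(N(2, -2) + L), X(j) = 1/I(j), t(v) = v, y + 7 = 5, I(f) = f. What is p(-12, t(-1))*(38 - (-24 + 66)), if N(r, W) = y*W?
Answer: 12 - 2*√141/3 ≈ 4.0838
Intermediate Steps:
y = -2 (y = -7 + 5 = -2)
N(r, W) = -2*W
X(j) = 1/j
G(L, K) = -3 + √(4 + L) (G(L, K) = -3 + √(-2*(-2) + L) = -3 + √(4 + L))
p(Q, d) = -3 + √(4 + 1/Q)
p(-12, t(-1))*(38 - (-24 + 66)) = (-3 + √(4 + 1/(-12)))*(38 - (-24 + 66)) = (-3 + √(4 - 1/12))*(38 - 1*42) = (-3 + √(47/12))*(38 - 42) = (-3 + √141/6)*(-4) = 12 - 2*√141/3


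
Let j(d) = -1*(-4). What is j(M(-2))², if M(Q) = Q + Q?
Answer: 16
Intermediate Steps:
M(Q) = 2*Q
j(d) = 4
j(M(-2))² = 4² = 16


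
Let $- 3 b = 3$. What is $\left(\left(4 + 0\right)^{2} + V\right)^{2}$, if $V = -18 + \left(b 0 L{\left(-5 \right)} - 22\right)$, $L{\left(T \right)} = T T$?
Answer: $576$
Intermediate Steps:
$b = -1$ ($b = \left(- \frac{1}{3}\right) 3 = -1$)
$L{\left(T \right)} = T^{2}$
$V = -40$ ($V = -18 - \left(22 - \left(-1\right) 0 \left(-5\right)^{2}\right) = -18 + \left(0 \cdot 25 - 22\right) = -18 + \left(0 - 22\right) = -18 - 22 = -40$)
$\left(\left(4 + 0\right)^{2} + V\right)^{2} = \left(\left(4 + 0\right)^{2} - 40\right)^{2} = \left(4^{2} - 40\right)^{2} = \left(16 - 40\right)^{2} = \left(-24\right)^{2} = 576$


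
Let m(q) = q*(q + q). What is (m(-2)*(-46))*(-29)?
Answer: 10672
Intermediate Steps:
m(q) = 2*q² (m(q) = q*(2*q) = 2*q²)
(m(-2)*(-46))*(-29) = ((2*(-2)²)*(-46))*(-29) = ((2*4)*(-46))*(-29) = (8*(-46))*(-29) = -368*(-29) = 10672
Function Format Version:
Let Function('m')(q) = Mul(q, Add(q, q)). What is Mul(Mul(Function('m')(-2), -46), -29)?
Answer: 10672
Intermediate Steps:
Function('m')(q) = Mul(2, Pow(q, 2)) (Function('m')(q) = Mul(q, Mul(2, q)) = Mul(2, Pow(q, 2)))
Mul(Mul(Function('m')(-2), -46), -29) = Mul(Mul(Mul(2, Pow(-2, 2)), -46), -29) = Mul(Mul(Mul(2, 4), -46), -29) = Mul(Mul(8, -46), -29) = Mul(-368, -29) = 10672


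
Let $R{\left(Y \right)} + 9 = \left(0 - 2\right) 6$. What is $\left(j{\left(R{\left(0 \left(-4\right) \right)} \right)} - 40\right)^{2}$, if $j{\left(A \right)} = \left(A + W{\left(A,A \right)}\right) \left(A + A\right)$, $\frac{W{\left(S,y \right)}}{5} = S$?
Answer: $27583504$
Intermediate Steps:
$W{\left(S,y \right)} = 5 S$
$R{\left(Y \right)} = -21$ ($R{\left(Y \right)} = -9 + \left(0 - 2\right) 6 = -9 - 12 = -21$)
$j{\left(A \right)} = 12 A^{2}$ ($j{\left(A \right)} = \left(A + 5 A\right) \left(A + A\right) = 6 A 2 A = 12 A^{2}$)
$\left(j{\left(R{\left(0 \left(-4\right) \right)} \right)} - 40\right)^{2} = \left(12 \left(-21\right)^{2} - 40\right)^{2} = \left(12 \cdot 441 - 40\right)^{2} = \left(5292 - 40\right)^{2} = 5252^{2} = 27583504$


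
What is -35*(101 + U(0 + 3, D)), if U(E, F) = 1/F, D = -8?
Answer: -28245/8 ≈ -3530.6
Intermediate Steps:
-35*(101 + U(0 + 3, D)) = -35*(101 + 1/(-8)) = -35*(101 - ⅛) = -35*807/8 = -28245/8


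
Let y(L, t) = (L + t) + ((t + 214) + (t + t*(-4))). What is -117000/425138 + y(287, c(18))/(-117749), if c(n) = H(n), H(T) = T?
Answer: -6990987327/25029787181 ≈ -0.27931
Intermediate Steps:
c(n) = n
y(L, t) = 214 + L - t (y(L, t) = (L + t) + ((214 + t) + (t - 4*t)) = (L + t) + ((214 + t) - 3*t) = (L + t) + (214 - 2*t) = 214 + L - t)
-117000/425138 + y(287, c(18))/(-117749) = -117000/425138 + (214 + 287 - 1*18)/(-117749) = -117000*1/425138 + (214 + 287 - 18)*(-1/117749) = -58500/212569 + 483*(-1/117749) = -58500/212569 - 483/117749 = -6990987327/25029787181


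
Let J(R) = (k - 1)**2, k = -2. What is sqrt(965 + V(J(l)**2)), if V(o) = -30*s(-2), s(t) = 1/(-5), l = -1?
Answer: sqrt(971) ≈ 31.161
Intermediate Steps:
J(R) = 9 (J(R) = (-2 - 1)**2 = (-3)**2 = 9)
s(t) = -1/5
V(o) = 6 (V(o) = -30*(-1/5) = 6)
sqrt(965 + V(J(l)**2)) = sqrt(965 + 6) = sqrt(971)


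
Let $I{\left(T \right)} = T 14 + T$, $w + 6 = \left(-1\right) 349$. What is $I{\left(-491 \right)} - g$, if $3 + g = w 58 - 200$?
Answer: $13428$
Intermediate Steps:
$w = -355$ ($w = -6 - 349 = -355$)
$I{\left(T \right)} = 15 T$ ($I{\left(T \right)} = 14 T + T = 15 T$)
$g = -20793$ ($g = -3 - 20790 = -20793$)
$I{\left(-491 \right)} - g = 15 \left(-491\right) - -20793 = -7365 + 20793 = 13428$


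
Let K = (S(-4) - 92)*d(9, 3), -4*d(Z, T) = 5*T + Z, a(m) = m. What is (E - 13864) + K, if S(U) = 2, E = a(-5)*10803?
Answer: -67339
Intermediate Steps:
d(Z, T) = -5*T/4 - Z/4 (d(Z, T) = -(5*T + Z)/4 = -(Z + 5*T)/4 = -5*T/4 - Z/4)
E = -54015 (E = -5*10803 = -54015)
K = 540 (K = (2 - 92)*(-5/4*3 - ¼*9) = -90*(-15/4 - 9/4) = -90*(-6) = 540)
(E - 13864) + K = (-54015 - 13864) + 540 = -67879 + 540 = -67339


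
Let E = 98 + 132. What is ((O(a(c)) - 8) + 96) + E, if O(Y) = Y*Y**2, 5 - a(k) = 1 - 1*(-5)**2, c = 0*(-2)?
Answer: 24707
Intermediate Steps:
c = 0
a(k) = 29 (a(k) = 5 - (1 - 1*(-5)**2) = 5 - (1 - 1*25) = 5 - (1 - 25) = 5 - 1*(-24) = 5 + 24 = 29)
O(Y) = Y**3
E = 230
((O(a(c)) - 8) + 96) + E = ((29**3 - 8) + 96) + 230 = ((24389 - 8) + 96) + 230 = (24381 + 96) + 230 = 24477 + 230 = 24707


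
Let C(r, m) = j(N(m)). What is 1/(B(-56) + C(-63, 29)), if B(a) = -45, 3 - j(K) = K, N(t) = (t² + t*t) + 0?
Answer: -1/1724 ≈ -0.00058005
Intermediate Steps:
N(t) = 2*t² (N(t) = (t² + t²) + 0 = 2*t² + 0 = 2*t²)
j(K) = 3 - K
C(r, m) = 3 - 2*m²
1/(B(-56) + C(-63, 29)) = 1/(-45 + (3 - 2*29²)) = 1/(-45 + (3 - 2*841)) = 1/(-45 + (3 - 1682)) = 1/(-45 - 1679) = 1/(-1724) = -1/1724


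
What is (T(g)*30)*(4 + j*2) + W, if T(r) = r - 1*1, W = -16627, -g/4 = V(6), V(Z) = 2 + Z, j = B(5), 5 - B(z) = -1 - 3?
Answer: -38407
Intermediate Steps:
B(z) = 9 (B(z) = 5 - (-1 - 3) = 5 - 1*(-4) = 5 + 4 = 9)
j = 9
g = -32 (g = -4*(2 + 6) = -4*8 = -32)
T(r) = -1 + r (T(r) = r - 1 = -1 + r)
(T(g)*30)*(4 + j*2) + W = ((-1 - 32)*30)*(4 + 9*2) - 16627 = (-33*30)*(4 + 18) - 16627 = -990*22 - 16627 = -21780 - 16627 = -38407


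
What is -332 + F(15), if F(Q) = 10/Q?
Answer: -994/3 ≈ -331.33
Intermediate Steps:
-332 + F(15) = -332 + 10/15 = -332 + 10*(1/15) = -332 + 2/3 = -994/3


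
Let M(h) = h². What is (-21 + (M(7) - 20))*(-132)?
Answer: -1056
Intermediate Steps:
(-21 + (M(7) - 20))*(-132) = (-21 + (7² - 20))*(-132) = (-21 + (49 - 20))*(-132) = (-21 + 29)*(-132) = 8*(-132) = -1056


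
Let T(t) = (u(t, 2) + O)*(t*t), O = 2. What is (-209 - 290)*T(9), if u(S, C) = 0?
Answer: -80838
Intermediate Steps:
T(t) = 2*t² (T(t) = (0 + 2)*(t*t) = 2*t²)
(-209 - 290)*T(9) = (-209 - 290)*(2*9²) = -998*81 = -499*162 = -80838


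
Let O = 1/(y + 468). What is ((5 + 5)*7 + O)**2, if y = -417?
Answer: 12752041/2601 ≈ 4902.7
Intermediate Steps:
O = 1/51 (O = 1/(-417 + 468) = 1/51 ≈ 0.019608)
((5 + 5)*7 + O)**2 = ((5 + 5)*7 + 1/51)**2 = (10*7 + 1/51)**2 = (70 + 1/51)**2 = (3571/51)**2 = 12752041/2601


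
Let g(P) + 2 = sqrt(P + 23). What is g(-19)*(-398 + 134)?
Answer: 0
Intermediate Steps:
g(P) = -2 + sqrt(23 + P) (g(P) = -2 + sqrt(P + 23) = -2 + sqrt(23 + P))
g(-19)*(-398 + 134) = (-2 + sqrt(23 - 19))*(-398 + 134) = (-2 + sqrt(4))*(-264) = (-2 + 2)*(-264) = 0*(-264) = 0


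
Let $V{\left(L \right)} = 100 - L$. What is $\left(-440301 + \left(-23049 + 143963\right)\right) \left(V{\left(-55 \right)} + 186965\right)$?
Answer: $-59763695440$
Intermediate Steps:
$\left(-440301 + \left(-23049 + 143963\right)\right) \left(V{\left(-55 \right)} + 186965\right) = \left(-440301 + \left(-23049 + 143963\right)\right) \left(\left(100 - -55\right) + 186965\right) = \left(-440301 + 120914\right) \left(\left(100 + 55\right) + 186965\right) = - 319387 \left(155 + 186965\right) = \left(-319387\right) 187120 = -59763695440$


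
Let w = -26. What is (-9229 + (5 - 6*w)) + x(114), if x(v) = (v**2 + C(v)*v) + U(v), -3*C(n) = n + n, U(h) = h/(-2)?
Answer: -4793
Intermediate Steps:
U(h) = -h/2 (U(h) = h*(-1/2) = -h/2)
C(n) = -2*n/3 (C(n) = -(n + n)/3 = -2*n/3)
x(v) = -v/2 + v**2/3 (x(v) = (v**2 + (-2*v/3)*v) - v/2 = (v**2 - 2*v**2/3) - v/2 = v**2/3 - v/2 = -v/2 + v**2/3)
(-9229 + (5 - 6*w)) + x(114) = (-9229 + (5 - 6*(-26))) + (1/6)*114*(-3 + 2*114) = (-9229 + (5 + 156)) + (1/6)*114*(-3 + 228) = (-9229 + 161) + (1/6)*114*225 = -9068 + 4275 = -4793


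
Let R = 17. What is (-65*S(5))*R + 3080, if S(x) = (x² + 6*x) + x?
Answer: -63220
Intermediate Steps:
S(x) = x² + 7*x
(-65*S(5))*R + 3080 = -325*(7 + 5)*17 + 3080 = -325*12*17 + 3080 = -65*60*17 + 3080 = -3900*17 + 3080 = -66300 + 3080 = -63220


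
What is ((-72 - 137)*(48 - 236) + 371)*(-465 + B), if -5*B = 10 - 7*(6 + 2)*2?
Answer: -88170849/5 ≈ -1.7634e+7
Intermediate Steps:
B = 102/5 (B = -(10 - 7*(6 + 2)*2)/5 = -(10 - 56*2)/5 = -(10 - 7*16)/5 = -(10 - 112)/5 = -⅕*(-102) = 102/5 ≈ 20.400)
((-72 - 137)*(48 - 236) + 371)*(-465 + B) = ((-72 - 137)*(48 - 236) + 371)*(-465 + 102/5) = (-209*(-188) + 371)*(-2223/5) = (39292 + 371)*(-2223/5) = 39663*(-2223/5) = -88170849/5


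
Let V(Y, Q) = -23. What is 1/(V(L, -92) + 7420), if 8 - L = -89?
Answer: 1/7397 ≈ 0.00013519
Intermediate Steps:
L = 97 (L = 8 - 1*(-89) = 8 + 89 = 97)
1/(V(L, -92) + 7420) = 1/(-23 + 7420) = 1/7397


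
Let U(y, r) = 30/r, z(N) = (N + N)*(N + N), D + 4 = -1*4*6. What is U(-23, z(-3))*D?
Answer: -70/3 ≈ -23.333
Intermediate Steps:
D = -28 (D = -4 - 1*4*6 = -4 - 4*6 = -4 - 24 = -28)
z(N) = 4*N**2 (z(N) = (2*N)*(2*N) = 4*N**2)
U(-23, z(-3))*D = (30/((4*(-3)**2)))*(-28) = (30/((4*9)))*(-28) = (30/36)*(-28) = (30*(1/36))*(-28) = (5/6)*(-28) = -70/3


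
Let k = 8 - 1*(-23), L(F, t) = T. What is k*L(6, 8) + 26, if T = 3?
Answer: 119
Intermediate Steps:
L(F, t) = 3
k = 31 (k = 8 + 23 = 31)
k*L(6, 8) + 26 = 31*3 + 26 = 93 + 26 = 119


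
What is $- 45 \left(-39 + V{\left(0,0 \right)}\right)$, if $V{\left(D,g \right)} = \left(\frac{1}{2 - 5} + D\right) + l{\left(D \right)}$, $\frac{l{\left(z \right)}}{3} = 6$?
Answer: $960$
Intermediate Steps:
$l{\left(z \right)} = 18$ ($l{\left(z \right)} = 3 \cdot 6 = 18$)
$V{\left(D,g \right)} = \frac{53}{3} + D$ ($V{\left(D,g \right)} = \left(\frac{1}{2 - 5} + D\right) + 18 = \left(\frac{1}{-3} + D\right) + 18 = \left(- \frac{1}{3} + D\right) + 18 = \frac{53}{3} + D$)
$- 45 \left(-39 + V{\left(0,0 \right)}\right) = - 45 \left(-39 + \left(\frac{53}{3} + 0\right)\right) = - 45 \left(-39 + \frac{53}{3}\right) = \left(-45\right) \left(- \frac{64}{3}\right) = 960$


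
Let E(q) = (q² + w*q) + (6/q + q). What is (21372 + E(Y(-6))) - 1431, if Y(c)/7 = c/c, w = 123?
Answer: 146012/7 ≈ 20859.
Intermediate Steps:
Y(c) = 7 (Y(c) = 7*(c/c) = 7*1 = 7)
E(q) = q² + 6/q + 124*q (E(q) = (q² + 123*q) + (6/q + q) = (q² + 123*q) + (q + 6/q) = q² + 6/q + 124*q)
(21372 + E(Y(-6))) - 1431 = (21372 + (6 + 7²*(124 + 7))/7) - 1431 = (21372 + (6 + 49*131)/7) - 1431 = (21372 + (6 + 6419)/7) - 1431 = (21372 + (⅐)*6425) - 1431 = (21372 + 6425/7) - 1431 = 156029/7 - 1431 = 146012/7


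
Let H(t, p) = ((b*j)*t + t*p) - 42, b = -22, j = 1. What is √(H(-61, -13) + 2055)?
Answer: 2*√1037 ≈ 64.405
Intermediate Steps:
H(t, p) = -42 - 22*t + p*t (H(t, p) = ((-22*1)*t + t*p) - 42 = (-22*t + p*t) - 42 = -42 - 22*t + p*t)
√(H(-61, -13) + 2055) = √((-42 - 22*(-61) - 13*(-61)) + 2055) = √((-42 + 1342 + 793) + 2055) = √(2093 + 2055) = √4148 = 2*√1037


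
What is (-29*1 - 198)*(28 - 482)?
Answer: 103058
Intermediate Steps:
(-29*1 - 198)*(28 - 482) = (-29 - 198)*(-454) = -227*(-454) = 103058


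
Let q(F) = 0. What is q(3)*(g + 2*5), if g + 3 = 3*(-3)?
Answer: 0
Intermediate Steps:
g = -12 (g = -3 + 3*(-3) = -3 - 9 = -12)
q(3)*(g + 2*5) = 0*(-12 + 2*5) = 0*(-12 + 10) = 0*(-2) = 0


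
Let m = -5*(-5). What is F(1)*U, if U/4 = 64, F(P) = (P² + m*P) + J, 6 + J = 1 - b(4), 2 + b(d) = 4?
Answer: 4864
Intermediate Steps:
b(d) = 2 (b(d) = -2 + 4 = 2)
m = 25
J = -7 (J = -6 + (1 - 1*2) = -6 + (1 - 2) = -6 - 1 = -7)
F(P) = -7 + P² + 25*P (F(P) = (P² + 25*P) - 7 = -7 + P² + 25*P)
U = 256 (U = 4*64 = 256)
F(1)*U = (-7 + 1² + 25*1)*256 = (-7 + 1 + 25)*256 = 19*256 = 4864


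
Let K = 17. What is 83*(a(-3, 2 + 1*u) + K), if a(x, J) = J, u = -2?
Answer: 1411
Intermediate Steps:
83*(a(-3, 2 + 1*u) + K) = 83*((2 + 1*(-2)) + 17) = 83*((2 - 2) + 17) = 83*(0 + 17) = 83*17 = 1411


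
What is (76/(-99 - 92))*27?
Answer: -2052/191 ≈ -10.743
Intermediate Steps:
(76/(-99 - 92))*27 = (76/(-191))*27 = (76*(-1/191))*27 = -76/191*27 = -2052/191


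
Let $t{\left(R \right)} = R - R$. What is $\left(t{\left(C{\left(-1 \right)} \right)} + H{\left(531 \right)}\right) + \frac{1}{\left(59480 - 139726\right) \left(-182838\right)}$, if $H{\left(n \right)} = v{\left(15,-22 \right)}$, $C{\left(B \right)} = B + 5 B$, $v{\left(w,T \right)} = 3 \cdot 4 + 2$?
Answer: $\frac{205408254073}{14672018148} \approx 14.0$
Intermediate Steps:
$v{\left(w,T \right)} = 14$ ($v{\left(w,T \right)} = 12 + 2 = 14$)
$C{\left(B \right)} = 6 B$
$H{\left(n \right)} = 14$
$t{\left(R \right)} = 0$
$\left(t{\left(C{\left(-1 \right)} \right)} + H{\left(531 \right)}\right) + \frac{1}{\left(59480 - 139726\right) \left(-182838\right)} = \left(0 + 14\right) + \frac{1}{\left(59480 - 139726\right) \left(-182838\right)} = 14 + \frac{1}{-80246} \left(- \frac{1}{182838}\right) = 14 - - \frac{1}{14672018148} = 14 + \frac{1}{14672018148} = \frac{205408254073}{14672018148}$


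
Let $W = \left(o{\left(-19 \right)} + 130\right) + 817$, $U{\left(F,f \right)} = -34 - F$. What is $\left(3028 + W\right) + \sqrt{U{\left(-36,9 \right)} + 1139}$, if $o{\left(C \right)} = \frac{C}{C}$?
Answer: $3976 + \sqrt{1141} \approx 4009.8$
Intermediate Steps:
$o{\left(C \right)} = 1$
$W = 948$ ($W = \left(1 + 130\right) + 817 = 131 + 817 = 948$)
$\left(3028 + W\right) + \sqrt{U{\left(-36,9 \right)} + 1139} = \left(3028 + 948\right) + \sqrt{\left(-34 - -36\right) + 1139} = 3976 + \sqrt{\left(-34 + 36\right) + 1139} = 3976 + \sqrt{2 + 1139} = 3976 + \sqrt{1141}$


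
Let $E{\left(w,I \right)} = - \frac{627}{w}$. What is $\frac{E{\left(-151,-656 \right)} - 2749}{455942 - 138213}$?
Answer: $- \frac{414472}{47977079} \approx -0.008639$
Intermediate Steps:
$\frac{E{\left(-151,-656 \right)} - 2749}{455942 - 138213} = \frac{- \frac{627}{-151} - 2749}{455942 - 138213} = \frac{\left(-627\right) \left(- \frac{1}{151}\right) - 2749}{317729} = \left(\frac{627}{151} - 2749\right) \frac{1}{317729} = \left(- \frac{414472}{151}\right) \frac{1}{317729} = - \frac{414472}{47977079}$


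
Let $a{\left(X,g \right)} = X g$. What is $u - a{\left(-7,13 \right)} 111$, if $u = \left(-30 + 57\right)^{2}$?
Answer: $10830$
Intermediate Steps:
$u = 729$ ($u = 27^{2} = 729$)
$u - a{\left(-7,13 \right)} 111 = 729 - \left(-7\right) 13 \cdot 111 = 729 - \left(-91\right) 111 = 729 - -10101 = 729 + 10101 = 10830$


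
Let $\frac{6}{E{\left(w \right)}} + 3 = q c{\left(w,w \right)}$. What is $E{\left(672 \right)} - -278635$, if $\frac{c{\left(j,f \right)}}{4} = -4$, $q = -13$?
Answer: $\frac{57120181}{205} \approx 2.7864 \cdot 10^{5}$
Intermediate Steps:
$c{\left(j,f \right)} = -16$ ($c{\left(j,f \right)} = 4 \left(-4\right) = -16$)
$E{\left(w \right)} = \frac{6}{205}$ ($E{\left(w \right)} = \frac{6}{-3 - -208} = \frac{6}{-3 + 208} = \frac{6}{205}$)
$E{\left(672 \right)} - -278635 = \frac{6}{205} - -278635 = \frac{6}{205} + 278635 = \frac{57120181}{205}$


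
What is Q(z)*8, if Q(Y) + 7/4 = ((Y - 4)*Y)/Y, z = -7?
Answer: -102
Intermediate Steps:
Q(Y) = -23/4 + Y (Q(Y) = -7/4 + ((Y - 4)*Y)/Y = -7/4 + ((-4 + Y)*Y)/Y = -7/4 + (Y*(-4 + Y))/Y = -7/4 + (-4 + Y) = -23/4 + Y)
Q(z)*8 = (-23/4 - 7)*8 = -51/4*8 = -102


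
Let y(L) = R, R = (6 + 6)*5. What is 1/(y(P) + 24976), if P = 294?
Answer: 1/25036 ≈ 3.9943e-5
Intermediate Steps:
R = 60 (R = 12*5 = 60)
y(L) = 60
1/(y(P) + 24976) = 1/(60 + 24976) = 1/25036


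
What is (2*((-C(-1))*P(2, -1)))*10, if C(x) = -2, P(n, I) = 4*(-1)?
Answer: -160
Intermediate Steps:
P(n, I) = -4
(2*((-C(-1))*P(2, -1)))*10 = (2*(-1*(-2)*(-4)))*10 = (2*(2*(-4)))*10 = (2*(-8))*10 = -16*10 = -160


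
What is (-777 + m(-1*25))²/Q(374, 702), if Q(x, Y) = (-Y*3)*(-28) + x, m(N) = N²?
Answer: 11552/29671 ≈ 0.38934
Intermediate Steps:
Q(x, Y) = x + 84*Y (Q(x, Y) = -3*Y*(-28) + x = 84*Y + x = x + 84*Y)
(-777 + m(-1*25))²/Q(374, 702) = (-777 + (-1*25)²)²/(374 + 84*702) = (-777 + (-25)²)²/(374 + 58968) = (-777 + 625)²/59342 = (-152)²*(1/59342) = 23104*(1/59342) = 11552/29671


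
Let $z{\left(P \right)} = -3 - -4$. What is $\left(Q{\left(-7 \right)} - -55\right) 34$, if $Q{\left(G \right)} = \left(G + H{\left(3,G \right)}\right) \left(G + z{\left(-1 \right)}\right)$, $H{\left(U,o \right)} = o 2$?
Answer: $6154$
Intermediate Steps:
$H{\left(U,o \right)} = 2 o$
$z{\left(P \right)} = 1$ ($z{\left(P \right)} = -3 + 4 = 1$)
$Q{\left(G \right)} = 3 G \left(1 + G\right)$ ($Q{\left(G \right)} = \left(G + 2 G\right) \left(G + 1\right) = 3 G \left(1 + G\right)$)
$\left(Q{\left(-7 \right)} - -55\right) 34 = \left(3 \left(-7\right) \left(1 - 7\right) - -55\right) 34 = \left(3 \left(-7\right) \left(-6\right) + 55\right) 34 = \left(126 + 55\right) 34 = 181 \cdot 34 = 6154$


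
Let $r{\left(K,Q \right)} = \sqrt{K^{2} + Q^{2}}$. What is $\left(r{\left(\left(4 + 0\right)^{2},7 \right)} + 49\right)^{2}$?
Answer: $\left(49 + \sqrt{305}\right)^{2} \approx 4417.5$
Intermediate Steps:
$\left(r{\left(\left(4 + 0\right)^{2},7 \right)} + 49\right)^{2} = \left(\sqrt{\left(\left(4 + 0\right)^{2}\right)^{2} + 7^{2}} + 49\right)^{2} = \left(\sqrt{\left(4^{2}\right)^{2} + 49} + 49\right)^{2} = \left(\sqrt{16^{2} + 49} + 49\right)^{2} = \left(\sqrt{256 + 49} + 49\right)^{2} = \left(\sqrt{305} + 49\right)^{2} = \left(49 + \sqrt{305}\right)^{2}$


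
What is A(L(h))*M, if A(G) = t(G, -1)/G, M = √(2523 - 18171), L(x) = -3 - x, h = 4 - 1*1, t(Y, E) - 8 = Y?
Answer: -4*I*√978/3 ≈ -41.697*I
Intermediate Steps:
t(Y, E) = 8 + Y
h = 3 (h = 4 - 1 = 3)
M = 4*I*√978 (M = √(-15648) = 4*I*√978 ≈ 125.09*I)
A(G) = (8 + G)/G
A(L(h))*M = ((8 + (-3 - 1*3))/(-3 - 1*3))*(4*I*√978) = ((8 + (-3 - 3))/(-3 - 3))*(4*I*√978) = ((8 - 6)/(-6))*(4*I*√978) = (-⅙*2)*(4*I*√978) = -4*I*√978/3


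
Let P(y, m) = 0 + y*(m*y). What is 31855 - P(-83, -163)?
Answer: 1154762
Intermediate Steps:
P(y, m) = m*y² (P(y, m) = 0 + m*y² = m*y²)
31855 - P(-83, -163) = 31855 - (-163)*(-83)² = 31855 - (-163)*6889 = 31855 - 1*(-1122907) = 31855 + 1122907 = 1154762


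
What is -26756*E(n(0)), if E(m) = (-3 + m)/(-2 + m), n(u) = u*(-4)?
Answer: -40134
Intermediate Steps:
n(u) = -4*u
E(m) = (-3 + m)/(-2 + m)
-26756*E(n(0)) = -26756*(-3 - 4*0)/(-2 - 4*0) = -26756*(-3 + 0)/(-2 + 0) = -26756*(-3)/(-2) = -(-13378)*(-3) = -26756*3/2 = -40134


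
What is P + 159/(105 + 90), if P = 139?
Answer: 9088/65 ≈ 139.82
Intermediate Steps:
P + 159/(105 + 90) = 139 + 159/(105 + 90) = 139 + 159/195 = 139 + (1/195)*159 = 139 + 53/65 = 9088/65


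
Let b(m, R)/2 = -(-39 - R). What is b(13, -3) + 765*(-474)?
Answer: -362538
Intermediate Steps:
b(m, R) = 78 + 2*R (b(m, R) = 2*(-(-39 - R)) = 2*(39 + R) = 78 + 2*R)
b(13, -3) + 765*(-474) = (78 + 2*(-3)) + 765*(-474) = (78 - 6) - 362610 = 72 - 362610 = -362538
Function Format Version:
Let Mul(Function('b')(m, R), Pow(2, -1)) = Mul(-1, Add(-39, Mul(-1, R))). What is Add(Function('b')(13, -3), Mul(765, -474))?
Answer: -362538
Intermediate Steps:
Function('b')(m, R) = Add(78, Mul(2, R)) (Function('b')(m, R) = Mul(2, Mul(-1, Add(-39, Mul(-1, R)))) = Mul(2, Add(39, R)) = Add(78, Mul(2, R)))
Add(Function('b')(13, -3), Mul(765, -474)) = Add(Add(78, Mul(2, -3)), Mul(765, -474)) = Add(Add(78, -6), -362610) = Add(72, -362610) = -362538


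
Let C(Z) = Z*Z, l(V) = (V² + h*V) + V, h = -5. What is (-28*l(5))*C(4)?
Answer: -2240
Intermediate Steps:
l(V) = V² - 4*V (l(V) = (V² - 5*V) + V = V² - 4*V)
C(Z) = Z²
(-28*l(5))*C(4) = -140*(-4 + 5)*4² = -140*16 = -2240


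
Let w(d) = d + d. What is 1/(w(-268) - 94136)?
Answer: -1/94672 ≈ -1.0563e-5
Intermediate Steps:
w(d) = 2*d
1/(w(-268) - 94136) = 1/(2*(-268) - 94136) = 1/(-536 - 94136) = 1/(-94672) = -1/94672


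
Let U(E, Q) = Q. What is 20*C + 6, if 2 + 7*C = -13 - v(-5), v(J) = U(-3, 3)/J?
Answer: -246/7 ≈ -35.143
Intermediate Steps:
v(J) = 3/J
C = -72/35 (C = -2/7 + (-13 - 3/(-5))/7 = -2/7 + (-13 - 3*(-1)/5)/7 = -2/7 + (-13 - 1*(-3/5))/7 = -2/7 + (-13 + 3/5)/7 = -2/7 + (1/7)*(-62/5) = -2/7 - 62/35 = -72/35 ≈ -2.0571)
20*C + 6 = 20*(-72/35) + 6 = -288/7 + 6 = -246/7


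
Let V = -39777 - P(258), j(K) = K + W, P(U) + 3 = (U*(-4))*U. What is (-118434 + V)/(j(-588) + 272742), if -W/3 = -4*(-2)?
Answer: 18008/45355 ≈ 0.39705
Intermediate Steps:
W = -24 (W = -(-12)*(-2) = -3*8 = -24)
P(U) = -3 - 4*U² (P(U) = -3 + (U*(-4))*U = -3 + (-4*U)*U = -3 - 4*U²)
j(K) = -24 + K (j(K) = K - 24 = -24 + K)
V = 226482 (V = -39777 - (-3 - 4*258²) = -39777 - (-3 - 4*66564) = -39777 - (-3 - 266256) = -39777 - 1*(-266259) = -39777 + 266259 = 226482)
(-118434 + V)/(j(-588) + 272742) = (-118434 + 226482)/((-24 - 588) + 272742) = 108048/(-612 + 272742) = 108048/272130 = 108048*(1/272130) = 18008/45355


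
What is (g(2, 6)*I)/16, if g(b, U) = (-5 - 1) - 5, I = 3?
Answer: -33/16 ≈ -2.0625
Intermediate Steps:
g(b, U) = -11 (g(b, U) = -6 - 5 = -11)
(g(2, 6)*I)/16 = -11*3/16 = -33*1/16 = -33/16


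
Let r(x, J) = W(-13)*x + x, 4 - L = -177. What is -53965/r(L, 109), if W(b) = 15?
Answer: -53965/2896 ≈ -18.634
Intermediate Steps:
L = 181 (L = 4 - 1*(-177) = 4 + 177 = 181)
r(x, J) = 16*x (r(x, J) = 15*x + x = 16*x)
-53965/r(L, 109) = -53965/(16*181) = -53965/2896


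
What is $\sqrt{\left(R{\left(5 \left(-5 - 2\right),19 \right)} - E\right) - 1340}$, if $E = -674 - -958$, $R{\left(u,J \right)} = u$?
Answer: $i \sqrt{1659} \approx 40.731 i$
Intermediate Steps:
$E = 284$ ($E = -674 + 958 = 284$)
$\sqrt{\left(R{\left(5 \left(-5 - 2\right),19 \right)} - E\right) - 1340} = \sqrt{\left(5 \left(-5 - 2\right) - 284\right) - 1340} = \sqrt{\left(5 \left(-7\right) - 284\right) - 1340} = \sqrt{\left(-35 - 284\right) - 1340} = \sqrt{-319 - 1340} = \sqrt{-1659} = i \sqrt{1659}$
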